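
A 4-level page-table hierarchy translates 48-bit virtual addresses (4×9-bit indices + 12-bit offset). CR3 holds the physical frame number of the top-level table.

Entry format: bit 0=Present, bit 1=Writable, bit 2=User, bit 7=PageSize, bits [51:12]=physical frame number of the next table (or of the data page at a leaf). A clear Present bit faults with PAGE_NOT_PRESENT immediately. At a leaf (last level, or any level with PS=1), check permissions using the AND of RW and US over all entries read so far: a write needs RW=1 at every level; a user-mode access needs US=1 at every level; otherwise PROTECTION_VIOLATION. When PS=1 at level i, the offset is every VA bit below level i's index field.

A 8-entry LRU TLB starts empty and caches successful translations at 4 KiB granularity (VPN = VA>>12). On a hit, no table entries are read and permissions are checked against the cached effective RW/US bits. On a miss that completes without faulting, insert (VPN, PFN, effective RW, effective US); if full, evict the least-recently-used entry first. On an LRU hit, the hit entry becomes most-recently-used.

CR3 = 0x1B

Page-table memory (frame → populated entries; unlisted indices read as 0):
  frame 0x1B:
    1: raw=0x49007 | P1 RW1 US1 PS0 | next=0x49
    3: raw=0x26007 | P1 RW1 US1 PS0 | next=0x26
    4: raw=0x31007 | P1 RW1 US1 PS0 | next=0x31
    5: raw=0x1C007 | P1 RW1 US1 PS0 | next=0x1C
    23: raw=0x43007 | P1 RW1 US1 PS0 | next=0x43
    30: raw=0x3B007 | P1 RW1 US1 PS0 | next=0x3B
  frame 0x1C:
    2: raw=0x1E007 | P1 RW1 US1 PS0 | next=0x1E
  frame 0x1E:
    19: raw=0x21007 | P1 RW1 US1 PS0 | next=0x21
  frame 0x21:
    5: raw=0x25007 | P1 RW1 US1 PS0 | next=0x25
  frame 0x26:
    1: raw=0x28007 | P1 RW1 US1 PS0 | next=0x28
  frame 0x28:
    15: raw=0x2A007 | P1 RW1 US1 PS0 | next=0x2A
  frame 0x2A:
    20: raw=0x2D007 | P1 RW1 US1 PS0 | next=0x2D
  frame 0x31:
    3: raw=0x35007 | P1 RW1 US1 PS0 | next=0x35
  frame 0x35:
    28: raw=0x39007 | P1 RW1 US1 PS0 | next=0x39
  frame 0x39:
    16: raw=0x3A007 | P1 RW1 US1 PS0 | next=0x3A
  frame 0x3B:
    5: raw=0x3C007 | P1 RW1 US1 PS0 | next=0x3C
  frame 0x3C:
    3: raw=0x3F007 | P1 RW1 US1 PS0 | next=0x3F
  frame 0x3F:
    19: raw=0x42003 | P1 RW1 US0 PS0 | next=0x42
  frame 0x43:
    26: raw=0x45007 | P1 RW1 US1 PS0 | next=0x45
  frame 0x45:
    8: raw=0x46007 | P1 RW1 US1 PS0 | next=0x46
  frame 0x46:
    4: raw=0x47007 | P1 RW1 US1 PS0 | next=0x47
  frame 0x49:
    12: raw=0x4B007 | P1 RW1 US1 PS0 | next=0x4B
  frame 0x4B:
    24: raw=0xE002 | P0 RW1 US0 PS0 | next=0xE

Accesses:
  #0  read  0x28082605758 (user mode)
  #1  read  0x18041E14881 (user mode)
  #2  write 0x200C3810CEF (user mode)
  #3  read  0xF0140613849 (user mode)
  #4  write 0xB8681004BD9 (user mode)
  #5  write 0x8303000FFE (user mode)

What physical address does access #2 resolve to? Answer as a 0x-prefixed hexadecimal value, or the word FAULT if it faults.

Walk each access:
#0 VA=0x28082605758 (r,user):
  L0 @0x1B[5] → 0x1C007  P=1,RW=1,US=1,PS=0
  L1 @0x1C[2] → 0x1E007  P=1,RW=1,US=1,PS=0
  L2 @0x1E[19] → 0x21007  P=1,RW=1,US=1,PS=0
  L3 @0x21[5] → 0x25007  P=1,RW=1,US=1,PS=0
  ⇒ phys 0x25758  [4 reads]
#1 VA=0x18041E14881 (r,user):
  L0 @0x1B[3] → 0x26007  P=1,RW=1,US=1,PS=0
  L1 @0x26[1] → 0x28007  P=1,RW=1,US=1,PS=0
  L2 @0x28[15] → 0x2A007  P=1,RW=1,US=1,PS=0
  L3 @0x2A[20] → 0x2D007  P=1,RW=1,US=1,PS=0
  ⇒ phys 0x2D881  [4 reads]
#2 VA=0x200C3810CEF (w,user):
  L0 @0x1B[4] → 0x31007  P=1,RW=1,US=1,PS=0
  L1 @0x31[3] → 0x35007  P=1,RW=1,US=1,PS=0
  L2 @0x35[28] → 0x39007  P=1,RW=1,US=1,PS=0
  L3 @0x39[16] → 0x3A007  P=1,RW=1,US=1,PS=0
  ⇒ phys 0x3ACEF  [4 reads]
#3 VA=0xF0140613849 (r,user):
  L0 @0x1B[30] → 0x3B007  P=1,RW=1,US=1,PS=0
  L1 @0x3B[5] → 0x3C007  P=1,RW=1,US=1,PS=0
  L2 @0x3C[3] → 0x3F007  P=1,RW=1,US=1,PS=0
  L3 @0x3F[19] → 0x42003  P=1,RW=1,US=0,PS=0
  → PROTECTION_VIOLATION  (4 entries read)
#4 VA=0xB8681004BD9 (w,user):
  L0 @0x1B[23] → 0x43007  P=1,RW=1,US=1,PS=0
  L1 @0x43[26] → 0x45007  P=1,RW=1,US=1,PS=0
  L2 @0x45[8] → 0x46007  P=1,RW=1,US=1,PS=0
  L3 @0x46[4] → 0x47007  P=1,RW=1,US=1,PS=0
  ⇒ phys 0x47BD9  [4 reads]
#5 VA=0x8303000FFE (w,user):
  L0 @0x1B[1] → 0x49007  P=1,RW=1,US=1,PS=0
  L1 @0x49[12] → 0x4B007  P=1,RW=1,US=1,PS=0
  L2 @0x4B[24] → 0xE002  P=0,RW=1,US=0,PS=0
  → PAGE_NOT_PRESENT  (3 entries read)

Access #2 PA: 0x3ACEF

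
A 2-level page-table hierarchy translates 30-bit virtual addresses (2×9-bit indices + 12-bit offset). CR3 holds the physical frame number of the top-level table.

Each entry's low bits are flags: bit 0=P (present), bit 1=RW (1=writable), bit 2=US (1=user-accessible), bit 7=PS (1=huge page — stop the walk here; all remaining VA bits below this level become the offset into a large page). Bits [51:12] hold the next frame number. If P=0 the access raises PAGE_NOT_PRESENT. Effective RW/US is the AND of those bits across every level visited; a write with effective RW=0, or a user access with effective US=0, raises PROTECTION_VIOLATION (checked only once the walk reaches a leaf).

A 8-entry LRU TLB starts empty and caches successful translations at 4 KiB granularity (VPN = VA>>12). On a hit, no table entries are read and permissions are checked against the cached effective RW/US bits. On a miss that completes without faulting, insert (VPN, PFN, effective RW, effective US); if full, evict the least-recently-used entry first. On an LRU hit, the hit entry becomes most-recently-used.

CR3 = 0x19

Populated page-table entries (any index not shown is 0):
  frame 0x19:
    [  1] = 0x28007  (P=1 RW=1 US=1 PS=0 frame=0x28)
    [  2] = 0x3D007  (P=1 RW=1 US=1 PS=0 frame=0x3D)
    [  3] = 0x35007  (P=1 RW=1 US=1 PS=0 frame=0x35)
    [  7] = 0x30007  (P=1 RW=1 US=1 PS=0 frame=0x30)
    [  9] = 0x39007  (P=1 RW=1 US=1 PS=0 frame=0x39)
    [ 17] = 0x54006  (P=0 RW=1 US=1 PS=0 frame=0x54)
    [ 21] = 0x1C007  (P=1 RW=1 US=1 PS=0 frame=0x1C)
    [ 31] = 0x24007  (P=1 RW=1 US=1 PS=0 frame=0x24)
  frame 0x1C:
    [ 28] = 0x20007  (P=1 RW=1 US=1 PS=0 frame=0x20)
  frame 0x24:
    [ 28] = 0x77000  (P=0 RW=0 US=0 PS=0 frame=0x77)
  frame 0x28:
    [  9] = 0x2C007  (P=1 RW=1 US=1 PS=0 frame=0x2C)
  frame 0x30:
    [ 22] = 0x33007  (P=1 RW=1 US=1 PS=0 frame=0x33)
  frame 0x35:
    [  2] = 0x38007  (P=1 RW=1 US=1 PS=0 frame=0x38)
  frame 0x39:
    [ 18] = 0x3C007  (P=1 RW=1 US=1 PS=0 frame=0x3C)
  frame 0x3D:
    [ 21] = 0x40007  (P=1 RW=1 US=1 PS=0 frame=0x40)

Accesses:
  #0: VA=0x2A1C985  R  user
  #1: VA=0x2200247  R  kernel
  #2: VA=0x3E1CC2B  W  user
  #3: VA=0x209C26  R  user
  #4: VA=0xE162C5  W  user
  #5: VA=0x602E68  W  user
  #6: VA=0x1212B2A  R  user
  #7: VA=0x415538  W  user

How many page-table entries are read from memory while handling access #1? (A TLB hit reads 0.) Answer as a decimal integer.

Trace:
#0 VA=0x2A1C985 (r,user):
  [0] read 0x19 idx=21: raw=0x1C007 flags P=1 W=1 U=1 S=0
  [1] read 0x1C idx=28: raw=0x20007 flags P=1 W=1 U=1 S=0
  ⇒ phys 0x20985  [2 reads]
#1 VA=0x2200247 (r,kernel):
  [0] read 0x19 idx=17: raw=0x54006 flags P=0 W=1 U=1 S=0
  → PAGE_NOT_PRESENT  (1 entries read)
#2 VA=0x3E1CC2B (w,user):
  [0] read 0x19 idx=31: raw=0x24007 flags P=1 W=1 U=1 S=0
  [1] read 0x24 idx=28: raw=0x77000 flags P=0 W=0 U=0 S=0
  → PAGE_NOT_PRESENT  (2 entries read)
#3 VA=0x209C26 (r,user):
  [0] read 0x19 idx=1: raw=0x28007 flags P=1 W=1 U=1 S=0
  [1] read 0x28 idx=9: raw=0x2C007 flags P=1 W=1 U=1 S=0
  ⇒ phys 0x2CC26  [2 reads]
#4 VA=0xE162C5 (w,user):
  [0] read 0x19 idx=7: raw=0x30007 flags P=1 W=1 U=1 S=0
  [1] read 0x30 idx=22: raw=0x33007 flags P=1 W=1 U=1 S=0
  ⇒ phys 0x332C5  [2 reads]
#5 VA=0x602E68 (w,user):
  [0] read 0x19 idx=3: raw=0x35007 flags P=1 W=1 U=1 S=0
  [1] read 0x35 idx=2: raw=0x38007 flags P=1 W=1 U=1 S=0
  ⇒ phys 0x38E68  [2 reads]
#6 VA=0x1212B2A (r,user):
  [0] read 0x19 idx=9: raw=0x39007 flags P=1 W=1 U=1 S=0
  [1] read 0x39 idx=18: raw=0x3C007 flags P=1 W=1 U=1 S=0
  ⇒ phys 0x3CB2A  [2 reads]
#7 VA=0x415538 (w,user):
  [0] read 0x19 idx=2: raw=0x3D007 flags P=1 W=1 U=1 S=0
  [1] read 0x3D idx=21: raw=0x40007 flags P=1 W=1 U=1 S=0
  ⇒ phys 0x40538  [2 reads]

Entries read for #1: 1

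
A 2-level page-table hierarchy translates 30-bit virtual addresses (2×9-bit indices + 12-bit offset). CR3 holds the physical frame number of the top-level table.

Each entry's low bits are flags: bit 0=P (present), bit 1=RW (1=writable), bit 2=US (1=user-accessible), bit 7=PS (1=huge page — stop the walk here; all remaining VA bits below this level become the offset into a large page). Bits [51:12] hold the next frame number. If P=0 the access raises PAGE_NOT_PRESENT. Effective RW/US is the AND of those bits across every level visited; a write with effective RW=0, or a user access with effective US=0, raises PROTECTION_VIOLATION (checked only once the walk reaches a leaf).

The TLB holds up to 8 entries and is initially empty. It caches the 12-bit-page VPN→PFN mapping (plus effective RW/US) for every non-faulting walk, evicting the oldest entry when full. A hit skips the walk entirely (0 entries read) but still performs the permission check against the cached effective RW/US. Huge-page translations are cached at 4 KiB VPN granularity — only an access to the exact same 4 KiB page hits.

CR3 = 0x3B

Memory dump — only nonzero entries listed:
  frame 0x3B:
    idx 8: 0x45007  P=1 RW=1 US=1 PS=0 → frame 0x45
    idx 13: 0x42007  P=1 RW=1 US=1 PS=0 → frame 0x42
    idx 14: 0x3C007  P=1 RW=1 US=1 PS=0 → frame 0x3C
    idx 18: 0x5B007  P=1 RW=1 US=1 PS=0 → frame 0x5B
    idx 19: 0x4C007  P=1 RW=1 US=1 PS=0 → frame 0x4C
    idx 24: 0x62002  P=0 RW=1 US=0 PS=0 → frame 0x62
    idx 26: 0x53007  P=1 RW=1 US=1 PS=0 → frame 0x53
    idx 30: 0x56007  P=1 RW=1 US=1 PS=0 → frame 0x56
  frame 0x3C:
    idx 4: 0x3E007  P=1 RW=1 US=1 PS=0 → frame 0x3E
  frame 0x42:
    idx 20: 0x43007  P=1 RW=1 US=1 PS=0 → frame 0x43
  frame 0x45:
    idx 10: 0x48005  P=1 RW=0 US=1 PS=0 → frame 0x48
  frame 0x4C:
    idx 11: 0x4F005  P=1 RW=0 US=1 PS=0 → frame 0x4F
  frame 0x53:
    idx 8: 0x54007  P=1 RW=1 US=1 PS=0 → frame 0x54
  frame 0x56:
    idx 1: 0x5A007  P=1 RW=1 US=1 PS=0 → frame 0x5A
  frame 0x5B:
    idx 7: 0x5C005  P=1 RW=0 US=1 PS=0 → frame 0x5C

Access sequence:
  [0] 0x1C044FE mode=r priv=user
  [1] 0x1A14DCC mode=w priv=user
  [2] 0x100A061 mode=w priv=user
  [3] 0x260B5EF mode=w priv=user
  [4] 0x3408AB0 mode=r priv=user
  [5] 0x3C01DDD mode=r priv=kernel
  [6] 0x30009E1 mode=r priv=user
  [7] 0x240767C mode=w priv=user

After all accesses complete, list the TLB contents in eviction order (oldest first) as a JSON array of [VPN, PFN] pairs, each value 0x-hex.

Per-access translation:
#0 VA=0x1C044FE (r,user):
  [0] read 0x3B idx=14: raw=0x3C007 flags P=1 W=1 U=1 S=0
  [1] read 0x3C idx=4: raw=0x3E007 flags P=1 W=1 U=1 S=0
  ⇒ phys 0x3E4FE  [2 reads]
#1 VA=0x1A14DCC (w,user):
  [0] read 0x3B idx=13: raw=0x42007 flags P=1 W=1 U=1 S=0
  [1] read 0x42 idx=20: raw=0x43007 flags P=1 W=1 U=1 S=0
  ⇒ phys 0x43DCC  [2 reads]
#2 VA=0x100A061 (w,user):
  [0] read 0x3B idx=8: raw=0x45007 flags P=1 W=1 U=1 S=0
  [1] read 0x45 idx=10: raw=0x48005 flags P=1 W=0 U=1 S=0
  → PROTECTION_VIOLATION  (2 entries read)
#3 VA=0x260B5EF (w,user):
  [0] read 0x3B idx=19: raw=0x4C007 flags P=1 W=1 U=1 S=0
  [1] read 0x4C idx=11: raw=0x4F005 flags P=1 W=0 U=1 S=0
  → PROTECTION_VIOLATION  (2 entries read)
#4 VA=0x3408AB0 (r,user):
  [0] read 0x3B idx=26: raw=0x53007 flags P=1 W=1 U=1 S=0
  [1] read 0x53 idx=8: raw=0x54007 flags P=1 W=1 U=1 S=0
  ⇒ phys 0x54AB0  [2 reads]
#5 VA=0x3C01DDD (r,kernel):
  [0] read 0x3B idx=30: raw=0x56007 flags P=1 W=1 U=1 S=0
  [1] read 0x56 idx=1: raw=0x5A007 flags P=1 W=1 U=1 S=0
  ⇒ phys 0x5ADDD  [2 reads]
#6 VA=0x30009E1 (r,user):
  [0] read 0x3B idx=24: raw=0x62002 flags P=0 W=1 U=0 S=0
  → PAGE_NOT_PRESENT  (1 entries read)
#7 VA=0x240767C (w,user):
  [0] read 0x3B idx=18: raw=0x5B007 flags P=1 W=1 U=1 S=0
  [1] read 0x5B idx=7: raw=0x5C005 flags P=1 W=0 U=1 S=0
  → PROTECTION_VIOLATION  (2 entries read)

TLB: [["0x1C04", "0x3E"], ["0x1A14", "0x43"], ["0x3408", "0x54"], ["0x3C01", "0x5A"]]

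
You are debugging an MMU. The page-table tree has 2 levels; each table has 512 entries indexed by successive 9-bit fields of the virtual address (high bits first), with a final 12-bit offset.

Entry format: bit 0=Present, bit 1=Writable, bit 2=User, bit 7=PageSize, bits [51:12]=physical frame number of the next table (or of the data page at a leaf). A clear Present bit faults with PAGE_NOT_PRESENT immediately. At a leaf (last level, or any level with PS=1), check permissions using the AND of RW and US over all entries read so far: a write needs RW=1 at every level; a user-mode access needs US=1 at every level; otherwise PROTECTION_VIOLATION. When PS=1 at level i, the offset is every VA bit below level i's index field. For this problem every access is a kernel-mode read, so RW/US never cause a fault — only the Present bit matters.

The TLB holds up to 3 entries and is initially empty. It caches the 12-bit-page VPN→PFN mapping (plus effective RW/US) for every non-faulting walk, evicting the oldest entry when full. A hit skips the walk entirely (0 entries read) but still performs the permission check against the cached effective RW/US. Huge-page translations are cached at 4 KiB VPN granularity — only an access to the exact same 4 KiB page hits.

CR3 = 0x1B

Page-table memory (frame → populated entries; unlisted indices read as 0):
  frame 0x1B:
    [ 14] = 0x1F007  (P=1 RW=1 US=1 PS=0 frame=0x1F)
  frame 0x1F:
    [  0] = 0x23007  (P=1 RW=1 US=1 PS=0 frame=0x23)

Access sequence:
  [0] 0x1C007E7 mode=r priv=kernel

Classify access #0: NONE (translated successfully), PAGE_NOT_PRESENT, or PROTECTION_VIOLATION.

Trace:
#0 VA=0x1C007E7 (r,kernel):
  L0 @0x1B[14] → 0x1F007  P=1,RW=1,US=1,PS=0
  L1 @0x1F[0] → 0x23007  P=1,RW=1,US=1,PS=0
  ⇒ phys 0x237E7  [2 reads]

Access #0 fault: NONE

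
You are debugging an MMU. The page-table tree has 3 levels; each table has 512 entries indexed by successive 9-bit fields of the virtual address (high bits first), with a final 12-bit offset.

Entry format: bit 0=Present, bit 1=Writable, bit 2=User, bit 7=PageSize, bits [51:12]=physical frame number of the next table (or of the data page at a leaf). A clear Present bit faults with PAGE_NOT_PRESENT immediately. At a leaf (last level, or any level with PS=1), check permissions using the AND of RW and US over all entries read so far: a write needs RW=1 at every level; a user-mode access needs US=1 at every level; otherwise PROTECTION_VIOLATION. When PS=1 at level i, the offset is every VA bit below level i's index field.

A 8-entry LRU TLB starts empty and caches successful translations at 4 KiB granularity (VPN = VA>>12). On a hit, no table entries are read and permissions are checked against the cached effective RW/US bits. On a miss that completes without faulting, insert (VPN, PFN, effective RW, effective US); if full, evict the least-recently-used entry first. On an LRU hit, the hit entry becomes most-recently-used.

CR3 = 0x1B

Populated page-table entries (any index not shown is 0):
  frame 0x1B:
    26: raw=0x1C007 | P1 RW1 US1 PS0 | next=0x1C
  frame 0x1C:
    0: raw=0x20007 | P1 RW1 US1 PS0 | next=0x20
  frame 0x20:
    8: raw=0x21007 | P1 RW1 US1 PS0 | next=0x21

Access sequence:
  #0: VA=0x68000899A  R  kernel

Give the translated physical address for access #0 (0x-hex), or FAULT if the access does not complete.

Trace:
#0 VA=0x68000899A (r,kernel):
  [0] read 0x1B idx=26: raw=0x1C007 flags P=1 W=1 U=1 S=0
  [1] read 0x1C idx=0: raw=0x20007 flags P=1 W=1 U=1 S=0
  [2] read 0x20 idx=8: raw=0x21007 flags P=1 W=1 U=1 S=0
  ✓ 0x2199A  — 3 lookups

Access #0 PA: 0x2199A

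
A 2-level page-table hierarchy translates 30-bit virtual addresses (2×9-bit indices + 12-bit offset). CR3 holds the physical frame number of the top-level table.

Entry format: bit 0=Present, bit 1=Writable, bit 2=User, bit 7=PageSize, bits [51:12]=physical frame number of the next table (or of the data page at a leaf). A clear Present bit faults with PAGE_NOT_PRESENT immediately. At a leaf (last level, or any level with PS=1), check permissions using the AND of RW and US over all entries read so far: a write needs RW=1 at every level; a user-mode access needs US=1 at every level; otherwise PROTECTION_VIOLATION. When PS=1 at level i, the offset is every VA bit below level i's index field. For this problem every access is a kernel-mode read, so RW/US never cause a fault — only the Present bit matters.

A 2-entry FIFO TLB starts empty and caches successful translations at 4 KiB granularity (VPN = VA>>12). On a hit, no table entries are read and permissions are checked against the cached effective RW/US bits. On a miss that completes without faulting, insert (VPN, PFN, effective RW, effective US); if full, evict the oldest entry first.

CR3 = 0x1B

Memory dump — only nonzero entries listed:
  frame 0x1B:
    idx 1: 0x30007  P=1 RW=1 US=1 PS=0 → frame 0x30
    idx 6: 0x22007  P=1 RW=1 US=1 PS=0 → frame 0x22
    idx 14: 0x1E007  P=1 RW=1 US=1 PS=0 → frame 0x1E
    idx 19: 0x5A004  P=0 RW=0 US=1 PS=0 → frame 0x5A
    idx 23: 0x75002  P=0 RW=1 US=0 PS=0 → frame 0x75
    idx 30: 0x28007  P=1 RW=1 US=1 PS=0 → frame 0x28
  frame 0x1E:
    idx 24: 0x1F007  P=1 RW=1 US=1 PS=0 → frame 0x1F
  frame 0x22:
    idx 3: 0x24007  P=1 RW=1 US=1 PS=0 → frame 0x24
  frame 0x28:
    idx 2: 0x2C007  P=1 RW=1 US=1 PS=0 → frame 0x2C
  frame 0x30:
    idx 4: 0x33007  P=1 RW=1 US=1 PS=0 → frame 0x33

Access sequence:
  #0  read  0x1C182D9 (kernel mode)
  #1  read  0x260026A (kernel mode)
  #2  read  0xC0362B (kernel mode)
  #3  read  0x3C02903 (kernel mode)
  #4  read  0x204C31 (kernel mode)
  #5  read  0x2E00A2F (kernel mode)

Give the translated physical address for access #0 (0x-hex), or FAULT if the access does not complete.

Per-access translation:
#0 VA=0x1C182D9 (r,kernel):
  lvl0: tbl 0x1B, slot 14 ⇒ 0x1E007 (P1/RW1/US1/PS0)
  lvl1: tbl 0x1E, slot 24 ⇒ 0x1F007 (P1/RW1/US1/PS0)
  ⇒ phys 0x1F2D9  [2 reads]
#1 VA=0x260026A (r,kernel):
  lvl0: tbl 0x1B, slot 19 ⇒ 0x5A004 (P0/RW0/US1/PS0)
  ⇒ fault: PAGE_NOT_PRESENT  — 1 lookups
#2 VA=0xC0362B (r,kernel):
  lvl0: tbl 0x1B, slot 6 ⇒ 0x22007 (P1/RW1/US1/PS0)
  lvl1: tbl 0x22, slot 3 ⇒ 0x24007 (P1/RW1/US1/PS0)
  ⇒ phys 0x2462B  [2 reads]
#3 VA=0x3C02903 (r,kernel):
  lvl0: tbl 0x1B, slot 30 ⇒ 0x28007 (P1/RW1/US1/PS0)
  lvl1: tbl 0x28, slot 2 ⇒ 0x2C007 (P1/RW1/US1/PS0)
  ⇒ phys 0x2C903  [2 reads]
#4 VA=0x204C31 (r,kernel):
  lvl0: tbl 0x1B, slot 1 ⇒ 0x30007 (P1/RW1/US1/PS0)
  lvl1: tbl 0x30, slot 4 ⇒ 0x33007 (P1/RW1/US1/PS0)
  ⇒ phys 0x33C31  [2 reads]
#5 VA=0x2E00A2F (r,kernel):
  lvl0: tbl 0x1B, slot 23 ⇒ 0x75002 (P0/RW1/US0/PS0)
  ⇒ fault: PAGE_NOT_PRESENT  — 1 lookups

Access #0 PA: 0x1F2D9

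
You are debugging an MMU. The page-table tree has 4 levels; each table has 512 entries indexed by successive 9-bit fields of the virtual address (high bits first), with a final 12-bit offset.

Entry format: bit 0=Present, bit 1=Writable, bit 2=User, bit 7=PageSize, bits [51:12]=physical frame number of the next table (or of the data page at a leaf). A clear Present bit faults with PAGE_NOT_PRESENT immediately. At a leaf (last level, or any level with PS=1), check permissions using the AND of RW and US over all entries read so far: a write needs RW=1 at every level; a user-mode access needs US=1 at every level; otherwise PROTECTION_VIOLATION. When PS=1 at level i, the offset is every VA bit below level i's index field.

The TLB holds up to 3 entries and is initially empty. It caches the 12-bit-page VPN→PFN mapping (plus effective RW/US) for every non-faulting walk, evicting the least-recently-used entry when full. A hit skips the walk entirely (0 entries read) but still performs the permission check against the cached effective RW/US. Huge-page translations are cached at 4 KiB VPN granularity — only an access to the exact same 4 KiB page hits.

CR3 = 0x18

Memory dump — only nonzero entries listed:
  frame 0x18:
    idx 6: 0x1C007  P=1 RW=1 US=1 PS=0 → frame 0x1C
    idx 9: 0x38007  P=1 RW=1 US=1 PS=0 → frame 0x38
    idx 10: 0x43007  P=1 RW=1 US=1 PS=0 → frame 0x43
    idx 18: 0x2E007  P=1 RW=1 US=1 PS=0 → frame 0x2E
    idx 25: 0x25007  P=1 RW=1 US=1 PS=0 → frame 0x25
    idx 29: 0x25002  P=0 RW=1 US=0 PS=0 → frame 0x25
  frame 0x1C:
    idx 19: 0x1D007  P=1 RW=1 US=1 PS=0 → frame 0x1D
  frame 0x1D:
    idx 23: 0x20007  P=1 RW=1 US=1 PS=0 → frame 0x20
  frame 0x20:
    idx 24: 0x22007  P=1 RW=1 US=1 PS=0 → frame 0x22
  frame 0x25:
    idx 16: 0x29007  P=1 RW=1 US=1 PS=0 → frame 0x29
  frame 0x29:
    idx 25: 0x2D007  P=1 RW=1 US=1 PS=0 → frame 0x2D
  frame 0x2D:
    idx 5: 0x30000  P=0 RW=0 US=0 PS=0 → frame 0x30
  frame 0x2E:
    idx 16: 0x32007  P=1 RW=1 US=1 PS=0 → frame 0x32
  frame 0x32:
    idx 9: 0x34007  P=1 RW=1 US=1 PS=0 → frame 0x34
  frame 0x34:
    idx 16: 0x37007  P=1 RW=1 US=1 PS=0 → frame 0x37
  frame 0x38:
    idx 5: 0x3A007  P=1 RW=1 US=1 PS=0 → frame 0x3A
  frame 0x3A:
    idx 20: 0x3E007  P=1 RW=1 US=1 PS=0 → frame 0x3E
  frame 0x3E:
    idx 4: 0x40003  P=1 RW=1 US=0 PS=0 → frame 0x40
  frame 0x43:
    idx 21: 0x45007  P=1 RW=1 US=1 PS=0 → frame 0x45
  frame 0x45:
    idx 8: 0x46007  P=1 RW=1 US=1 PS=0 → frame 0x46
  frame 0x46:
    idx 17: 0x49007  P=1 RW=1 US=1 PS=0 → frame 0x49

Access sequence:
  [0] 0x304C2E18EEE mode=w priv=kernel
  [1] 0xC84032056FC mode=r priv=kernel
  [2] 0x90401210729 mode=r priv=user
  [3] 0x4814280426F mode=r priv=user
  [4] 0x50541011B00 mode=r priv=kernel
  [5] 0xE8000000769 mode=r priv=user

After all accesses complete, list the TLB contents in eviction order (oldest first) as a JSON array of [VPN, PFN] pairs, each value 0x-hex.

Walk each access:
#0 VA=0x304C2E18EEE (w,kernel):
  lvl0: tbl 0x18, slot 6 ⇒ 0x1C007 (P1/RW1/US1/PS0)
  lvl1: tbl 0x1C, slot 19 ⇒ 0x1D007 (P1/RW1/US1/PS0)
  lvl2: tbl 0x1D, slot 23 ⇒ 0x20007 (P1/RW1/US1/PS0)
  lvl3: tbl 0x20, slot 24 ⇒ 0x22007 (P1/RW1/US1/PS0)
  ⇒ phys 0x22EEE  [4 reads]
#1 VA=0xC84032056FC (r,kernel):
  lvl0: tbl 0x18, slot 25 ⇒ 0x25007 (P1/RW1/US1/PS0)
  lvl1: tbl 0x25, slot 16 ⇒ 0x29007 (P1/RW1/US1/PS0)
  lvl2: tbl 0x29, slot 25 ⇒ 0x2D007 (P1/RW1/US1/PS0)
  lvl3: tbl 0x2D, slot 5 ⇒ 0x30000 (P0/RW0/US0/PS0)
  ✗ PAGE_NOT_PRESENT  [4 reads]
#2 VA=0x90401210729 (r,user):
  lvl0: tbl 0x18, slot 18 ⇒ 0x2E007 (P1/RW1/US1/PS0)
  lvl1: tbl 0x2E, slot 16 ⇒ 0x32007 (P1/RW1/US1/PS0)
  lvl2: tbl 0x32, slot 9 ⇒ 0x34007 (P1/RW1/US1/PS0)
  lvl3: tbl 0x34, slot 16 ⇒ 0x37007 (P1/RW1/US1/PS0)
  ⇒ phys 0x37729  [4 reads]
#3 VA=0x4814280426F (r,user):
  lvl0: tbl 0x18, slot 9 ⇒ 0x38007 (P1/RW1/US1/PS0)
  lvl1: tbl 0x38, slot 5 ⇒ 0x3A007 (P1/RW1/US1/PS0)
  lvl2: tbl 0x3A, slot 20 ⇒ 0x3E007 (P1/RW1/US1/PS0)
  lvl3: tbl 0x3E, slot 4 ⇒ 0x40003 (P1/RW1/US0/PS0)
  ✗ PROTECTION_VIOLATION  [4 reads]
#4 VA=0x50541011B00 (r,kernel):
  lvl0: tbl 0x18, slot 10 ⇒ 0x43007 (P1/RW1/US1/PS0)
  lvl1: tbl 0x43, slot 21 ⇒ 0x45007 (P1/RW1/US1/PS0)
  lvl2: tbl 0x45, slot 8 ⇒ 0x46007 (P1/RW1/US1/PS0)
  lvl3: tbl 0x46, slot 17 ⇒ 0x49007 (P1/RW1/US1/PS0)
  ⇒ phys 0x49B00  [4 reads]
#5 VA=0xE8000000769 (r,user):
  lvl0: tbl 0x18, slot 29 ⇒ 0x25002 (P0/RW1/US0/PS0)
  ✗ PAGE_NOT_PRESENT  [1 reads]

TLB: [["0x304C2E18", "0x22"], ["0x90401210", "0x37"], ["0x50541011", "0x49"]]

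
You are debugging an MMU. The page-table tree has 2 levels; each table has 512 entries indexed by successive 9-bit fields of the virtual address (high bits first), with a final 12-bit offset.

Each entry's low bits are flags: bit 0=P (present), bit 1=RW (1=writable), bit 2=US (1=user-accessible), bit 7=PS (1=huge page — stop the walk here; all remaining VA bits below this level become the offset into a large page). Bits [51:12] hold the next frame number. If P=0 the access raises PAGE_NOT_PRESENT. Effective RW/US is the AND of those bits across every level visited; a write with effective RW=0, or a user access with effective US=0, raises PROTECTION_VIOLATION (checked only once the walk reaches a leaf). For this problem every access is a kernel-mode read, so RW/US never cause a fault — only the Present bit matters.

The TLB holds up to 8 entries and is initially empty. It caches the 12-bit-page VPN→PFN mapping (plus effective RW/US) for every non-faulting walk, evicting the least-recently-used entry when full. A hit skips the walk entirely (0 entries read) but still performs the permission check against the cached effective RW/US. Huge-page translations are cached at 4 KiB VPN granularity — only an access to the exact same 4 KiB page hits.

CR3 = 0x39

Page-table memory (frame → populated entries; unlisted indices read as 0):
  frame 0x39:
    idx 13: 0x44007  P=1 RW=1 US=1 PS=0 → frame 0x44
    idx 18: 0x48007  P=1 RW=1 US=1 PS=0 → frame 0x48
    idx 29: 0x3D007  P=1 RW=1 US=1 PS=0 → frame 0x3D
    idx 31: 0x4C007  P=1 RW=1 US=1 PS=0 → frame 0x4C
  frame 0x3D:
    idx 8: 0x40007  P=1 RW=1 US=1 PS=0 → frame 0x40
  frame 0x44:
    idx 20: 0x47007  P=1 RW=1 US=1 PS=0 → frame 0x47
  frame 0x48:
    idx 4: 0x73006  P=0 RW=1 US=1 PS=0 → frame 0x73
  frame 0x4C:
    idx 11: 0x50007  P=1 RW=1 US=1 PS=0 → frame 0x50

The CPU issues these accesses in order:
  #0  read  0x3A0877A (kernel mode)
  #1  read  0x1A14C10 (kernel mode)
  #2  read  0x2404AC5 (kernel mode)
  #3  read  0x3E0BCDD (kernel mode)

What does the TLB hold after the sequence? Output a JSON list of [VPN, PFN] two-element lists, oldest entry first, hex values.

Per-access translation:
#0 VA=0x3A0877A (r,kernel):
  L0: frame=0x39 idx=29 entry=0x3D007 [P=1 RW=1 US=1 PS=0]
  L1: frame=0x3D idx=8 entry=0x40007 [P=1 RW=1 US=1 PS=0]
  ✓ 0x4077A  — 2 lookups
#1 VA=0x1A14C10 (r,kernel):
  L0: frame=0x39 idx=13 entry=0x44007 [P=1 RW=1 US=1 PS=0]
  L1: frame=0x44 idx=20 entry=0x47007 [P=1 RW=1 US=1 PS=0]
  ✓ 0x47C10  — 2 lookups
#2 VA=0x2404AC5 (r,kernel):
  L0: frame=0x39 idx=18 entry=0x48007 [P=1 RW=1 US=1 PS=0]
  L1: frame=0x48 idx=4 entry=0x73006 [P=0 RW=1 US=1 PS=0]
  → PAGE_NOT_PRESENT  (2 entries read)
#3 VA=0x3E0BCDD (r,kernel):
  L0: frame=0x39 idx=31 entry=0x4C007 [P=1 RW=1 US=1 PS=0]
  L1: frame=0x4C idx=11 entry=0x50007 [P=1 RW=1 US=1 PS=0]
  ✓ 0x50CDD  — 2 lookups

TLB: [["0x3A08", "0x40"], ["0x1A14", "0x47"], ["0x3E0B", "0x50"]]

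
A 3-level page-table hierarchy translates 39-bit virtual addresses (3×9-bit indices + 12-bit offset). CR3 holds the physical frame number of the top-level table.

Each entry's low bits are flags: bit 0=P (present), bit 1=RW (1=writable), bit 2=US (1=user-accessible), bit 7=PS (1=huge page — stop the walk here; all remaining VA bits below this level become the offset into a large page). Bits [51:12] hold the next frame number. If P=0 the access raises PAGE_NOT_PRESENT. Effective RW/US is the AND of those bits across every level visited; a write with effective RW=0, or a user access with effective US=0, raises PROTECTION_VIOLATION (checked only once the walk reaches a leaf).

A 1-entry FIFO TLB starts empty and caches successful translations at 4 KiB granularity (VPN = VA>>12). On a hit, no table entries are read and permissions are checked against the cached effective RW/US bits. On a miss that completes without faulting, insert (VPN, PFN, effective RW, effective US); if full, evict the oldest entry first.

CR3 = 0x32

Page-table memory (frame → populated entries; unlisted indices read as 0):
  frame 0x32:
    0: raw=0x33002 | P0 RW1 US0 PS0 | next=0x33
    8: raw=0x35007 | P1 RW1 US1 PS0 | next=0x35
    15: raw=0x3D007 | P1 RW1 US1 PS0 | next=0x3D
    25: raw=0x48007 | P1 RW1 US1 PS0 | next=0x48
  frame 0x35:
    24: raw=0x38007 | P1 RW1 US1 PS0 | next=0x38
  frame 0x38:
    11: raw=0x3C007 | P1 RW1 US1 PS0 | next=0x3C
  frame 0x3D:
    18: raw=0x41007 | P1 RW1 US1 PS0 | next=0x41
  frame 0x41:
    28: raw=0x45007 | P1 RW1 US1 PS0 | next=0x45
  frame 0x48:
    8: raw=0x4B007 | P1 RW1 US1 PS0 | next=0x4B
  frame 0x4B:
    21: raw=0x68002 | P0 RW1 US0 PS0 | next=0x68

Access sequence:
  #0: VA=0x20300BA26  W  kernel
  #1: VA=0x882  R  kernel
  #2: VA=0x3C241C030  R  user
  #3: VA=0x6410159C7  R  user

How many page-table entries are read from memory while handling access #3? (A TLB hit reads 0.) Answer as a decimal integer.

Trace:
#0 VA=0x20300BA26 (w,kernel):
  lvl0: tbl 0x32, slot 8 ⇒ 0x35007 (P1/RW1/US1/PS0)
  lvl1: tbl 0x35, slot 24 ⇒ 0x38007 (P1/RW1/US1/PS0)
  lvl2: tbl 0x38, slot 11 ⇒ 0x3C007 (P1/RW1/US1/PS0)
  ✓ 0x3CA26  — 3 lookups
#1 VA=0x882 (r,kernel):
  lvl0: tbl 0x32, slot 0 ⇒ 0x33002 (P0/RW1/US0/PS0)
  ⇒ fault: PAGE_NOT_PRESENT  — 1 lookups
#2 VA=0x3C241C030 (r,user):
  lvl0: tbl 0x32, slot 15 ⇒ 0x3D007 (P1/RW1/US1/PS0)
  lvl1: tbl 0x3D, slot 18 ⇒ 0x41007 (P1/RW1/US1/PS0)
  lvl2: tbl 0x41, slot 28 ⇒ 0x45007 (P1/RW1/US1/PS0)
  ✓ 0x45030  — 3 lookups
#3 VA=0x6410159C7 (r,user):
  lvl0: tbl 0x32, slot 25 ⇒ 0x48007 (P1/RW1/US1/PS0)
  lvl1: tbl 0x48, slot 8 ⇒ 0x4B007 (P1/RW1/US1/PS0)
  lvl2: tbl 0x4B, slot 21 ⇒ 0x68002 (P0/RW1/US0/PS0)
  ⇒ fault: PAGE_NOT_PRESENT  — 3 lookups

Entries read for #3: 3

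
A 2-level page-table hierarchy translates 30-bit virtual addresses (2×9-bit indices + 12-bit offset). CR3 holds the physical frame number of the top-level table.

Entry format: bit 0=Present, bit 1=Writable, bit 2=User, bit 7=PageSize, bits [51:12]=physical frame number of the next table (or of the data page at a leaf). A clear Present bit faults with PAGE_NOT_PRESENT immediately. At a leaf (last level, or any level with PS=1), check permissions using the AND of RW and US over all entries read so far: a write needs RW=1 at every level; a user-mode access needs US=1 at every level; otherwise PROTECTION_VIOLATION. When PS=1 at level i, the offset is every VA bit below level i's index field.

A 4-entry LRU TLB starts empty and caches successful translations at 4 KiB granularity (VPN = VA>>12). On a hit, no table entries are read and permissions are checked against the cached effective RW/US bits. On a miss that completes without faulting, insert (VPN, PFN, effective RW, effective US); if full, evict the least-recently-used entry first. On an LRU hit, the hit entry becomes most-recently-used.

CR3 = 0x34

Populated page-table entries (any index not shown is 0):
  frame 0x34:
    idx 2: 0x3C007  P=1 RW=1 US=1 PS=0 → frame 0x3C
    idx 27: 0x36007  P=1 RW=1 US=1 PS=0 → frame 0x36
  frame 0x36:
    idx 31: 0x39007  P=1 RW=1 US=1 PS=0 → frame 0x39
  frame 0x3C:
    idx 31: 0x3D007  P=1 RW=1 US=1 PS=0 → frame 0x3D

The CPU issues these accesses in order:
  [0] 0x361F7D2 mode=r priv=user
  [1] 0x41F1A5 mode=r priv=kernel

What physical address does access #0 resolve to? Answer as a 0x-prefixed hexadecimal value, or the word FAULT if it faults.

Trace:
#0 VA=0x361F7D2 (r,user):
  L0 @0x34[27] → 0x36007  P=1,RW=1,US=1,PS=0
  L1 @0x36[31] → 0x39007  P=1,RW=1,US=1,PS=0
  ✓ 0x397D2  — 2 lookups
#1 VA=0x41F1A5 (r,kernel):
  L0 @0x34[2] → 0x3C007  P=1,RW=1,US=1,PS=0
  L1 @0x3C[31] → 0x3D007  P=1,RW=1,US=1,PS=0
  ✓ 0x3D1A5  — 2 lookups

Access #0 PA: 0x397D2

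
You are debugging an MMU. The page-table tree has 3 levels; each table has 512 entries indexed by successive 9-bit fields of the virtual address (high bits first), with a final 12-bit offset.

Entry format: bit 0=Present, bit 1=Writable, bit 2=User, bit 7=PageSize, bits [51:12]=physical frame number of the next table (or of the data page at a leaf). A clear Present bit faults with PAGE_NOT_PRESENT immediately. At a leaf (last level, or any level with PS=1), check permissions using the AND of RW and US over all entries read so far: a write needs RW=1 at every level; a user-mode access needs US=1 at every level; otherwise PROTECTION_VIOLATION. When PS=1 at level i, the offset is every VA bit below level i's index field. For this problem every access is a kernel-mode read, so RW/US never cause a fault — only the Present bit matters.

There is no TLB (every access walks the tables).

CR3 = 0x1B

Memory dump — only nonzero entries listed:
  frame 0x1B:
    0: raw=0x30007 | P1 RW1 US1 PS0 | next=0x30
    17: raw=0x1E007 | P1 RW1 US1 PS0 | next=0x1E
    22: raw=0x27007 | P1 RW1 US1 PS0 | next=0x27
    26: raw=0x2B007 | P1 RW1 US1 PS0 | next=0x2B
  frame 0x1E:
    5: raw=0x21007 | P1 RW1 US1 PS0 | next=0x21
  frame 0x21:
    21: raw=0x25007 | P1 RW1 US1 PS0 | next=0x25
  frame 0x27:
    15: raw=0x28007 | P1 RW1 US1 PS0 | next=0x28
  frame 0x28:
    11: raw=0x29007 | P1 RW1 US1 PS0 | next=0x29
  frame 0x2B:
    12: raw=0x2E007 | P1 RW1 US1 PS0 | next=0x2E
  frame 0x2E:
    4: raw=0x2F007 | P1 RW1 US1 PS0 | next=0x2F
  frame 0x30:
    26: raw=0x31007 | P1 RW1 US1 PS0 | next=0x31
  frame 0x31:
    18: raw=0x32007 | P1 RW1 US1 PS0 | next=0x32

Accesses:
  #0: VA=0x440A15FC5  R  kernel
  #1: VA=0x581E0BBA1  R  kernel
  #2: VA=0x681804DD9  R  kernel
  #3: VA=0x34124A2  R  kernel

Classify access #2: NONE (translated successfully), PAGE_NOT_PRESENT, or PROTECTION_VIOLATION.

Per-access translation:
#0 VA=0x440A15FC5 (r,kernel):
  lvl0: tbl 0x1B, slot 17 ⇒ 0x1E007 (P1/RW1/US1/PS0)
  lvl1: tbl 0x1E, slot 5 ⇒ 0x21007 (P1/RW1/US1/PS0)
  lvl2: tbl 0x21, slot 21 ⇒ 0x25007 (P1/RW1/US1/PS0)
  → PA=0x25FC5  (3 entries read)
#1 VA=0x581E0BBA1 (r,kernel):
  lvl0: tbl 0x1B, slot 22 ⇒ 0x27007 (P1/RW1/US1/PS0)
  lvl1: tbl 0x27, slot 15 ⇒ 0x28007 (P1/RW1/US1/PS0)
  lvl2: tbl 0x28, slot 11 ⇒ 0x29007 (P1/RW1/US1/PS0)
  → PA=0x29BA1  (3 entries read)
#2 VA=0x681804DD9 (r,kernel):
  lvl0: tbl 0x1B, slot 26 ⇒ 0x2B007 (P1/RW1/US1/PS0)
  lvl1: tbl 0x2B, slot 12 ⇒ 0x2E007 (P1/RW1/US1/PS0)
  lvl2: tbl 0x2E, slot 4 ⇒ 0x2F007 (P1/RW1/US1/PS0)
  → PA=0x2FDD9  (3 entries read)
#3 VA=0x34124A2 (r,kernel):
  lvl0: tbl 0x1B, slot 0 ⇒ 0x30007 (P1/RW1/US1/PS0)
  lvl1: tbl 0x30, slot 26 ⇒ 0x31007 (P1/RW1/US1/PS0)
  lvl2: tbl 0x31, slot 18 ⇒ 0x32007 (P1/RW1/US1/PS0)
  → PA=0x324A2  (3 entries read)

Access #2 fault: NONE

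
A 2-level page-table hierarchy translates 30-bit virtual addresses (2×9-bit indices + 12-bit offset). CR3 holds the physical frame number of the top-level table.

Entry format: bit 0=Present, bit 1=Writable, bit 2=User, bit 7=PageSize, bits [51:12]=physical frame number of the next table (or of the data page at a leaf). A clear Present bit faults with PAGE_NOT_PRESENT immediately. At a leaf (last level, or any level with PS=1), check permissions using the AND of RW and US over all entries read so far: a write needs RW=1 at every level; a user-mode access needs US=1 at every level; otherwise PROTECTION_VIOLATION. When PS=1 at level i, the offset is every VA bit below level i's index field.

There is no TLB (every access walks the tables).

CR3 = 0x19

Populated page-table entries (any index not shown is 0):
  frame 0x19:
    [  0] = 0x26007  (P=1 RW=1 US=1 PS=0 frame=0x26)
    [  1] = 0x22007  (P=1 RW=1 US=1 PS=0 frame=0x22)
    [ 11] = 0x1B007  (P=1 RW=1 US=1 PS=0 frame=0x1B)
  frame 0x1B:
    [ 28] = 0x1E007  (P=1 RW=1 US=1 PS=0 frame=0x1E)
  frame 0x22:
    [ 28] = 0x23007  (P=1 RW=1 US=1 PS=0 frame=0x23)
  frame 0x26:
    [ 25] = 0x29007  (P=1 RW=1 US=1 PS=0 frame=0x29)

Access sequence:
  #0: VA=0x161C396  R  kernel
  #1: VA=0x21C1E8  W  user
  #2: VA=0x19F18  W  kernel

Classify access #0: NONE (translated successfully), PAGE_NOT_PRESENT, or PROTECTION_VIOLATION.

Walk each access:
#0 VA=0x161C396 (r,kernel):
  [0] read 0x19 idx=11: raw=0x1B007 flags P=1 W=1 U=1 S=0
  [1] read 0x1B idx=28: raw=0x1E007 flags P=1 W=1 U=1 S=0
  ✓ 0x1E396  — 2 lookups
#1 VA=0x21C1E8 (w,user):
  [0] read 0x19 idx=1: raw=0x22007 flags P=1 W=1 U=1 S=0
  [1] read 0x22 idx=28: raw=0x23007 flags P=1 W=1 U=1 S=0
  ✓ 0x231E8  — 2 lookups
#2 VA=0x19F18 (w,kernel):
  [0] read 0x19 idx=0: raw=0x26007 flags P=1 W=1 U=1 S=0
  [1] read 0x26 idx=25: raw=0x29007 flags P=1 W=1 U=1 S=0
  ✓ 0x29F18  — 2 lookups

Access #0 fault: NONE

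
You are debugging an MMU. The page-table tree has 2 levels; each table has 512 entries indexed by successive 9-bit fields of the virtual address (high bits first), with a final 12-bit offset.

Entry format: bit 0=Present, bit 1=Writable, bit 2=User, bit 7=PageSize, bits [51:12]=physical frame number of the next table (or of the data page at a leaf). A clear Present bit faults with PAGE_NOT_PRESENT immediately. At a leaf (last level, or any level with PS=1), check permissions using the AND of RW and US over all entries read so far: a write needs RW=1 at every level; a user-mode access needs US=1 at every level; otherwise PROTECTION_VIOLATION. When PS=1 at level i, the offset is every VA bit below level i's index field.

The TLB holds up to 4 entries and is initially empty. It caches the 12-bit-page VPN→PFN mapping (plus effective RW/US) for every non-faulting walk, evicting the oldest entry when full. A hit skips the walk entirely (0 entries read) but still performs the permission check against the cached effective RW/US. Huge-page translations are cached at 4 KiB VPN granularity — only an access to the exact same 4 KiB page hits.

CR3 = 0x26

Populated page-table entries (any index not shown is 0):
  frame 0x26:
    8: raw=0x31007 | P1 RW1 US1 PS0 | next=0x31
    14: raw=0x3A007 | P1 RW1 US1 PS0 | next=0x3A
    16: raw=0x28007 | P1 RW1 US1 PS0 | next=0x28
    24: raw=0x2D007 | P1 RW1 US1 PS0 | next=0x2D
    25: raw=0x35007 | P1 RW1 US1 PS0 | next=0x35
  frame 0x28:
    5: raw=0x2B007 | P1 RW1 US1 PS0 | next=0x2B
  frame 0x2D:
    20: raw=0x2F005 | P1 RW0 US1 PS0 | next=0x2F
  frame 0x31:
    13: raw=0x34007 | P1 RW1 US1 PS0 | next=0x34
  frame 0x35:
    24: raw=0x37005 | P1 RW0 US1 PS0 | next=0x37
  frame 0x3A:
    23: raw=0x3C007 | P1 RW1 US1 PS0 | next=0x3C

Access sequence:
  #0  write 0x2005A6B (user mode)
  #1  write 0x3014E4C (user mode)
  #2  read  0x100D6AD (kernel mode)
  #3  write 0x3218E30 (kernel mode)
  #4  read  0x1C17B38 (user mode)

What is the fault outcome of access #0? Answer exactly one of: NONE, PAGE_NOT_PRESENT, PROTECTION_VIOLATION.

Per-access translation:
#0 VA=0x2005A6B (w,user):
  L0: frame=0x26 idx=16 entry=0x28007 [P=1 RW=1 US=1 PS=0]
  L1: frame=0x28 idx=5 entry=0x2B007 [P=1 RW=1 US=1 PS=0]
  ⇒ phys 0x2BA6B  [2 reads]
#1 VA=0x3014E4C (w,user):
  L0: frame=0x26 idx=24 entry=0x2D007 [P=1 RW=1 US=1 PS=0]
  L1: frame=0x2D idx=20 entry=0x2F005 [P=1 RW=0 US=1 PS=0]
  → PROTECTION_VIOLATION  (2 entries read)
#2 VA=0x100D6AD (r,kernel):
  L0: frame=0x26 idx=8 entry=0x31007 [P=1 RW=1 US=1 PS=0]
  L1: frame=0x31 idx=13 entry=0x34007 [P=1 RW=1 US=1 PS=0]
  ⇒ phys 0x346AD  [2 reads]
#3 VA=0x3218E30 (w,kernel):
  L0: frame=0x26 idx=25 entry=0x35007 [P=1 RW=1 US=1 PS=0]
  L1: frame=0x35 idx=24 entry=0x37005 [P=1 RW=0 US=1 PS=0]
  → PROTECTION_VIOLATION  (2 entries read)
#4 VA=0x1C17B38 (r,user):
  L0: frame=0x26 idx=14 entry=0x3A007 [P=1 RW=1 US=1 PS=0]
  L1: frame=0x3A idx=23 entry=0x3C007 [P=1 RW=1 US=1 PS=0]
  ⇒ phys 0x3CB38  [2 reads]

Access #0 fault: NONE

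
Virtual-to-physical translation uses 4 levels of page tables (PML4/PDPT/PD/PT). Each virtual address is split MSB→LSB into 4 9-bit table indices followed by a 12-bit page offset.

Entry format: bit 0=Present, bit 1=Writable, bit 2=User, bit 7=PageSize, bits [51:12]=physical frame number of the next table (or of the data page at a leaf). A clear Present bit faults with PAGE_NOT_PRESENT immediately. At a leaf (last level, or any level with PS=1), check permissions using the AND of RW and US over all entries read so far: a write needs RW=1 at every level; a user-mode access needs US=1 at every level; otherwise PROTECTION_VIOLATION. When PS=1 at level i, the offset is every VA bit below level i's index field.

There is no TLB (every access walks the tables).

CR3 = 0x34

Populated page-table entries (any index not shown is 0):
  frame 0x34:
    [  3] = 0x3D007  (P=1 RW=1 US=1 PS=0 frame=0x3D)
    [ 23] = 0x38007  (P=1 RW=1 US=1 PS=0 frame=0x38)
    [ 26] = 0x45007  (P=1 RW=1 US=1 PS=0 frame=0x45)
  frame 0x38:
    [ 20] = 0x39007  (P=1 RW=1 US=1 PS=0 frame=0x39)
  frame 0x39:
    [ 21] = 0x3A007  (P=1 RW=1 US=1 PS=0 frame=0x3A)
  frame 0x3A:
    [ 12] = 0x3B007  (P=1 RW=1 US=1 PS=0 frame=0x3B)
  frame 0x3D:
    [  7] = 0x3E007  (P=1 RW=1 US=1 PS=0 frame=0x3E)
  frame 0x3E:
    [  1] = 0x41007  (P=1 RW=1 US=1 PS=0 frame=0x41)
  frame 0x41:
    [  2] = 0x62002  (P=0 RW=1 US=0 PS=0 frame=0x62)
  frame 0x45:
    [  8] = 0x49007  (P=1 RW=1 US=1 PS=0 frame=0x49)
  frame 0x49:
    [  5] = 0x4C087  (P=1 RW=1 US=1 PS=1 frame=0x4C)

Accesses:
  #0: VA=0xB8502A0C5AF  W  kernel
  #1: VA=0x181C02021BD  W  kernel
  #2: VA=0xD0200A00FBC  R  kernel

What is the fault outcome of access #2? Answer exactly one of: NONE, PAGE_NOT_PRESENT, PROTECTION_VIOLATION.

Walk each access:
#0 VA=0xB8502A0C5AF (w,kernel):
  L0 @0x34[23] → 0x38007  P=1,RW=1,US=1,PS=0
  L1 @0x38[20] → 0x39007  P=1,RW=1,US=1,PS=0
  L2 @0x39[21] → 0x3A007  P=1,RW=1,US=1,PS=0
  L3 @0x3A[12] → 0x3B007  P=1,RW=1,US=1,PS=0
  → PA=0x3B5AF  (4 entries read)
#1 VA=0x181C02021BD (w,kernel):
  L0 @0x34[3] → 0x3D007  P=1,RW=1,US=1,PS=0
  L1 @0x3D[7] → 0x3E007  P=1,RW=1,US=1,PS=0
  L2 @0x3E[1] → 0x41007  P=1,RW=1,US=1,PS=0
  L3 @0x41[2] → 0x62002  P=0,RW=1,US=0,PS=0
  → PAGE_NOT_PRESENT  (4 entries read)
#2 VA=0xD0200A00FBC (r,kernel):
  L0 @0x34[26] → 0x45007  P=1,RW=1,US=1,PS=0
  L1 @0x45[8] → 0x49007  P=1,RW=1,US=1,PS=0
  L2 @0x49[5] → 0x4C087  P=1,RW=1,US=1,PS=1
  → PA=0x4CFBC (huge @L2)  (3 entries read)

Access #2 fault: NONE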